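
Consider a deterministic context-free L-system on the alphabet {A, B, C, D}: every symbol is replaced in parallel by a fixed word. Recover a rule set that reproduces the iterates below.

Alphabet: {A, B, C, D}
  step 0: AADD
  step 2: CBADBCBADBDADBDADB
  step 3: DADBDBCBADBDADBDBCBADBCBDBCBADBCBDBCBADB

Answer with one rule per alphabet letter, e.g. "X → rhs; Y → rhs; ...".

A->DB, B->ADB, C->D, D->CB

  step 2 ⇒ step 3: CBADBCBADBDADBDADB ⇒ D·ADB·DB·CB·ADB·D·ADB·DB·CB·ADB·CB·DB·CB·ADB·CB·DB·CB·ADB
    A ↦ DB
    B ↦ ADB
    C ↦ D
    D ↦ CB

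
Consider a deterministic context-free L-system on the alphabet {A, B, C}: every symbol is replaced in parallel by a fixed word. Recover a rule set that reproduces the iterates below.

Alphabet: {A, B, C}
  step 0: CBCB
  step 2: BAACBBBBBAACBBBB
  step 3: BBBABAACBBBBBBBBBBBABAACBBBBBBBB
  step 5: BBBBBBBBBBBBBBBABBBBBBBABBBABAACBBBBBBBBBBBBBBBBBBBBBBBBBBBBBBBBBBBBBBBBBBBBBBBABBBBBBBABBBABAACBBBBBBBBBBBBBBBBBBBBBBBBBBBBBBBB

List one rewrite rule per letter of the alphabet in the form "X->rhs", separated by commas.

A->BA, B->BB, C->AC

  step 2 ⇒ step 3: BAACBBBBBAACBBBB ⇒ BB·BA·BA·AC·BB·BB·BB·BB·BB·BA·BA·AC·BB·BB·BB·BB
    A ↦ BA
    B ↦ BB
    C ↦ AC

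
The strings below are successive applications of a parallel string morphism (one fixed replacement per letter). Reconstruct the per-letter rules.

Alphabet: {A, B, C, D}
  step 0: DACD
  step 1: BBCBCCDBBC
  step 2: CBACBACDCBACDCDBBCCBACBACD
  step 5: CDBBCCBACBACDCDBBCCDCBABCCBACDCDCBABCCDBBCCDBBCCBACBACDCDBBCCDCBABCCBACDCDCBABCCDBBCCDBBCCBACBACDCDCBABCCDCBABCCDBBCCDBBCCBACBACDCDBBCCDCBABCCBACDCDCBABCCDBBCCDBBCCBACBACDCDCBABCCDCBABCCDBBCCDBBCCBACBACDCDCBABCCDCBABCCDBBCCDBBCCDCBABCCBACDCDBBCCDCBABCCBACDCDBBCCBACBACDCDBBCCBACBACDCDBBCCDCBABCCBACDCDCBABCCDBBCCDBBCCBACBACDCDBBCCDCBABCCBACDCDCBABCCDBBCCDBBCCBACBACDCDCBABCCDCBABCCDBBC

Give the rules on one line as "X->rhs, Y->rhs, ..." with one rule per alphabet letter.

A->BC, B->CBA, C->CD, D->BBC

  step 1 ⇒ step 2: BBCBCCDBBC ⇒ CBA·CBA·CD·CBA·CD·CD·BBC·CBA·CBA·CD
    B ↦ CBA
    C ↦ CD
    D ↦ BBC
  step 0 ⇒ step 1: DACD ⇒ BBC·BC·CD·BBC
    A ↦ BC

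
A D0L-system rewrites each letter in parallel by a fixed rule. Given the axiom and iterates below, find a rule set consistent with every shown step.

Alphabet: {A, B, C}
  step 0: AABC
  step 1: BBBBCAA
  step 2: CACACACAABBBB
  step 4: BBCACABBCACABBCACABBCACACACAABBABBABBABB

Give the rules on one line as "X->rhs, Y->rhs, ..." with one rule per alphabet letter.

A->BB, B->CA, C->A

  step 1 ⇒ step 2: BBBBCAA ⇒ CA·CA·CA·CA·A·BB·BB
    A ↦ BB
    B ↦ CA
    C ↦ A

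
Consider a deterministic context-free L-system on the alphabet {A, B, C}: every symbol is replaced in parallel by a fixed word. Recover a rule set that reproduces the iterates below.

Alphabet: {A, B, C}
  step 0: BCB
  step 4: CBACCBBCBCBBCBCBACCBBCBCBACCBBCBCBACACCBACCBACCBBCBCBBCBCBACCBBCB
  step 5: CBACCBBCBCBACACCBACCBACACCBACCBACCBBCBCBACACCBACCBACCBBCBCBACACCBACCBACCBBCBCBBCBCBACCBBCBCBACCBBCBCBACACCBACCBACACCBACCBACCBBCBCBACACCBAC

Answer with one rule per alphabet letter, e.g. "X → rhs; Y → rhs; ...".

A->CBB, B->AC, C->CB

  step 4 ⇒ step 5: CBACCBBCBCBBCBCBACCBBCBCBACCBBCBCBACACCBACCBACCBBCBCBBCBCBACCBBCB ⇒ CB·AC·CBB·CB·CB·AC·AC·CB·AC·CB·AC·AC·CB·AC·CB·AC·CBB·CB·CB·AC·AC·CB·AC·CB·AC·CBB·CB·CB·AC·AC·CB·AC·CB·AC·CBB·CB·CBB·CB·CB·AC·CBB·CB·CB·AC·CBB·CB·CB·AC·AC·CB·AC·CB·AC·AC·CB·AC·CB·AC·CBB·CB·CB·AC·AC·CB·AC
    A ↦ CBB
    B ↦ AC
    C ↦ CB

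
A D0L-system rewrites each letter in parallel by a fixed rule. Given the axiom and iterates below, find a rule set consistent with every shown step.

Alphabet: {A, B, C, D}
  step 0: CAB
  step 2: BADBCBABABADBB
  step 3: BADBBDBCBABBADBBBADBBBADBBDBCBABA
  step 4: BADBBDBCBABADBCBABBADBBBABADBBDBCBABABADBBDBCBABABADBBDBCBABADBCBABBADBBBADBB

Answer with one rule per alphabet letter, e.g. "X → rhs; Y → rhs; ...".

A->DBB, B->BA, C->B, D->DBC

  step 3 ⇒ step 4: BADBBDBCBABBADBBBADBBBADBBDBCBABA ⇒ BA·DBB·DBC·BA·BA·DBC·BA·B·BA·DBB·BA·BA·DBB·DBC·BA·BA·BA·DBB·DBC·BA·BA·BA·DBB·DBC·BA·BA·DBC·BA·B·BA·DBB·BA·DBB
    A ↦ DBB
    B ↦ BA
    C ↦ B
    D ↦ DBC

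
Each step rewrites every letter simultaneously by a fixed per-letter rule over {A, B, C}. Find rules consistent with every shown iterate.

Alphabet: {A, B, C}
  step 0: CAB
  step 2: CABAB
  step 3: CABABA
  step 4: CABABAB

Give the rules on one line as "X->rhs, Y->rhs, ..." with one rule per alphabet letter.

A->B, B->A, C->CA

  step 3 ⇒ step 4: CABABA ⇒ CA·B·A·B·A·B
    A ↦ B
    B ↦ A
    C ↦ CA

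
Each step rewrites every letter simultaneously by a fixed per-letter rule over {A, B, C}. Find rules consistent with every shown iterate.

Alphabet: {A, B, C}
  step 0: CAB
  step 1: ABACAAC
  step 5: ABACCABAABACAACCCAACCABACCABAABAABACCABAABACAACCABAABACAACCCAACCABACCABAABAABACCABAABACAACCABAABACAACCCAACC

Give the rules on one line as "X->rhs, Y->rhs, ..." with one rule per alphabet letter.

  step 0 ⇒ step 1: CAB ⇒ ABA·C·AAC
    A ↦ C
    B ↦ AAC
    C ↦ ABA

A->C, B->AAC, C->ABA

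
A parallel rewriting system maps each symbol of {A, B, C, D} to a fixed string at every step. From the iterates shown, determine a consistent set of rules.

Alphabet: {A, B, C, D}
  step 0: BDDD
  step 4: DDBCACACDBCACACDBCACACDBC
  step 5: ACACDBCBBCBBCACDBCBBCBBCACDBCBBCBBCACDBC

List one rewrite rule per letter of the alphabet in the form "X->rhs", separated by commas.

  step 4 ⇒ step 5: DDBCACACDBCACACDBCACACDBC ⇒ AC·AC·D·BC·B·BC·B·BC·AC·D·BC·B·BC·B·BC·AC·D·BC·B·BC·B·BC·AC·D·BC
    A ↦ B
    B ↦ D
    C ↦ BC
    D ↦ AC

A->B, B->D, C->BC, D->AC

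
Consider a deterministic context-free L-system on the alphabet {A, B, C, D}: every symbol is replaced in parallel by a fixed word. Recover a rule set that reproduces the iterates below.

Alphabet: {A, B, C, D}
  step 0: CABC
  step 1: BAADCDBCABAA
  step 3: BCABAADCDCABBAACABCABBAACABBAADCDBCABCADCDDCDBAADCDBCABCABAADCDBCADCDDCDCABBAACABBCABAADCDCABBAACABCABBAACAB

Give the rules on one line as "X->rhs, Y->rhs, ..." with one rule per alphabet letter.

  step 0 ⇒ step 1: CABC ⇒ BAA·DCD·BCA·BAA
    A ↦ DCD
    B ↦ BCA
    C ↦ BAA
    D ↦ CAB  (constrained at step 1)

A->DCD, B->BCA, C->BAA, D->CAB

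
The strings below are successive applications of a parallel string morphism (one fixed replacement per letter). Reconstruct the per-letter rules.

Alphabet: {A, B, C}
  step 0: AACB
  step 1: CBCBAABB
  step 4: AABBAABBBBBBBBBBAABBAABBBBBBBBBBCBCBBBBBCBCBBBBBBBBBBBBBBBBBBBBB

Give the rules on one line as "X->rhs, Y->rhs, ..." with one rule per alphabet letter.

  step 0 ⇒ step 1: AACB ⇒ CB·CB·AA·BB
    A ↦ CB
    B ↦ BB
    C ↦ AA

A->CB, B->BB, C->AA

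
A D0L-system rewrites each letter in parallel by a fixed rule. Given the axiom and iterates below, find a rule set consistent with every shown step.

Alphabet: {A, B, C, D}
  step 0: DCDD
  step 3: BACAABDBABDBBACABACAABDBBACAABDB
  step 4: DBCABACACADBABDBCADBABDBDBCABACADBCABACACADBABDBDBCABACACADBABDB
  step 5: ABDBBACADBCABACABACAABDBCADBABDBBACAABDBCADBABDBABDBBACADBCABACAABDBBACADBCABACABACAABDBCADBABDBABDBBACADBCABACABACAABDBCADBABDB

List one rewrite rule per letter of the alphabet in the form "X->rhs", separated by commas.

A->CA, B->DB, C->BA, D->AB

  step 4 ⇒ step 5: DBCABACACADBABDBCADBABDBDBCABACADBCABACACADBABDBDBCABACACADBABDB ⇒ AB·DB·BA·CA·DB·CA·BA·CA·BA·CA·AB·DB·CA·DB·AB·DB·BA·CA·AB·DB·CA·DB·AB·DB·AB·DB·BA·CA·DB·CA·BA·CA·AB·DB·BA·CA·DB·CA·BA·CA·BA·CA·AB·DB·CA·DB·AB·DB·AB·DB·BA·CA·DB·CA·BA·CA·BA·CA·AB·DB·CA·DB·AB·DB
    A ↦ CA
    B ↦ DB
    C ↦ BA
    D ↦ AB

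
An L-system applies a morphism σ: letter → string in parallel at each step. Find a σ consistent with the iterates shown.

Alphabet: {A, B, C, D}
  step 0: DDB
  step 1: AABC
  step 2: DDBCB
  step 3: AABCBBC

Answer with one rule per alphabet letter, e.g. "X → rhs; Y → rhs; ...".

A->D, B->BC, C->B, D->A

  step 2 ⇒ step 3: DDBCB ⇒ A·A·BC·B·BC
    B ↦ BC
    C ↦ B
    D ↦ A
  step 1 ⇒ step 2: AABC ⇒ D·D·BC·B
    A ↦ D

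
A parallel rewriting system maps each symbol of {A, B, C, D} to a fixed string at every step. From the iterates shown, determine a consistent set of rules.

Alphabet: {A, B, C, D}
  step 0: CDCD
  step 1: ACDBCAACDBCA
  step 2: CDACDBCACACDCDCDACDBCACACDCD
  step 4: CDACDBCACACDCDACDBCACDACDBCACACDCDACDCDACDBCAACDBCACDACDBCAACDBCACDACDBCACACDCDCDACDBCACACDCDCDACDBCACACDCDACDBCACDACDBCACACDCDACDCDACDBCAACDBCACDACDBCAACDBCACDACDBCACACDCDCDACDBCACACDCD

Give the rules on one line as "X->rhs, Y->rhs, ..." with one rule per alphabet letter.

  step 1 ⇒ step 2: ACDBCAACDBCA ⇒ CD·ACD·BCA·C·ACD·CD·CD·ACD·BCA·C·ACD·CD
    A ↦ CD
    B ↦ C
    C ↦ ACD
    D ↦ BCA

A->CD, B->C, C->ACD, D->BCA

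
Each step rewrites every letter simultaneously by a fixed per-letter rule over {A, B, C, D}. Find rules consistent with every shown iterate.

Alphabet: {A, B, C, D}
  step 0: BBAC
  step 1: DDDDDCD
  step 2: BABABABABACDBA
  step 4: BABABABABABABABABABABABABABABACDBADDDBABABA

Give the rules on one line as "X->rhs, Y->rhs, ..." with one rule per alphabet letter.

  step 1 ⇒ step 2: DDDDDCD ⇒ BA·BA·BA·BA·BA·CD·BA
    C ↦ CD
    D ↦ BA
  step 0 ⇒ step 1: BBAC ⇒ DD·DD·D·CD
    A ↦ D
  step 0 ⇒ step 1: BBAC ⇒ DD·DD·D·CD
    B ↦ DD

A->D, B->DD, C->CD, D->BA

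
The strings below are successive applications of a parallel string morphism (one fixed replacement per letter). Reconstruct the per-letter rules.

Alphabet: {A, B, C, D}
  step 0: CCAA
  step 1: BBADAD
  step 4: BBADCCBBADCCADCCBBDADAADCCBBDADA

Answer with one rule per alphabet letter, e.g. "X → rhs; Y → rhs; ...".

A->AD, B->DA, C->B, D->CC

  step 0 ⇒ step 1: CCAA ⇒ B·B·AD·AD
    A ↦ AD
    C ↦ B
    B ↦ DA  (constrained at step 1)
    D ↦ CC  (constrained at step 1)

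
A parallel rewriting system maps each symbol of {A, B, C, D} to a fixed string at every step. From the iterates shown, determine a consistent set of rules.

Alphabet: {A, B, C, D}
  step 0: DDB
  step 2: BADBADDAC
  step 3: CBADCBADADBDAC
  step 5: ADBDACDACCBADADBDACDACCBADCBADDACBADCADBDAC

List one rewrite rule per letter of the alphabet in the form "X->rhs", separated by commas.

  step 2 ⇒ step 3: BADBADDAC ⇒ C·B·AD·C·B·AD·AD·B·DAC
    A ↦ B
    B ↦ C
    C ↦ DAC
    D ↦ AD

A->B, B->C, C->DAC, D->AD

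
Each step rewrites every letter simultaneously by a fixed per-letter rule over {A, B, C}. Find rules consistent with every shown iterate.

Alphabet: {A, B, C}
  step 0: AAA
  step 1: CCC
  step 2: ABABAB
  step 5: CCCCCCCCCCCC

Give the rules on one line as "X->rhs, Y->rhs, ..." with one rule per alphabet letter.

A->C, B->C, C->AB

  step 1 ⇒ step 2: CCC ⇒ AB·AB·AB
    C ↦ AB
  step 0 ⇒ step 1: AAA ⇒ C·C·C
    A ↦ C
    B ↦ C  (constrained at step 2)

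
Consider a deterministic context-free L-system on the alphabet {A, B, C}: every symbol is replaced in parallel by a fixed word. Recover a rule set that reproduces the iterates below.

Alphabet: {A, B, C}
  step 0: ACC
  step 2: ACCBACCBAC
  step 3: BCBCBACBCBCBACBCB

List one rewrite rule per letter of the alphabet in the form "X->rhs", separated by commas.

A->B, B->AC, C->CB

  step 2 ⇒ step 3: ACCBACCBAC ⇒ B·CB·CB·AC·B·CB·CB·AC·B·CB
    A ↦ B
    B ↦ AC
    C ↦ CB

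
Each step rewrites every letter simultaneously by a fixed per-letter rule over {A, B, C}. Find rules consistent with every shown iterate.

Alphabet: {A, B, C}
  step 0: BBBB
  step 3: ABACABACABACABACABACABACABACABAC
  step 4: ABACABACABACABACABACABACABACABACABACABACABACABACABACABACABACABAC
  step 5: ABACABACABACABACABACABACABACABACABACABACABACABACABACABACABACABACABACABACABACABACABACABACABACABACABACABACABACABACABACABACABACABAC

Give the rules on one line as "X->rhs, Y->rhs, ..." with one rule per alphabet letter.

A->AB, B->AC, C->AC

  step 4 ⇒ step 5: ABACABACABACABACABACABACABACABACABACABACABACABACABACABACABACABAC ⇒ AB·AC·AB·AC·AB·AC·AB·AC·AB·AC·AB·AC·AB·AC·AB·AC·AB·AC·AB·AC·AB·AC·AB·AC·AB·AC·AB·AC·AB·AC·AB·AC·AB·AC·AB·AC·AB·AC·AB·AC·AB·AC·AB·AC·AB·AC·AB·AC·AB·AC·AB·AC·AB·AC·AB·AC·AB·AC·AB·AC·AB·AC·AB·AC
    A ↦ AB
    B ↦ AC
    C ↦ AC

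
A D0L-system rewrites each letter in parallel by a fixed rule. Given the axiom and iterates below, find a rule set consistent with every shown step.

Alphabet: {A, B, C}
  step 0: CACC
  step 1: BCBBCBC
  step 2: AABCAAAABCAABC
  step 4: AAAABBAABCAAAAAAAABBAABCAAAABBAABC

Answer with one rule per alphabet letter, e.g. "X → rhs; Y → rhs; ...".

A->B, B->AA, C->BC

  step 1 ⇒ step 2: BCBBCBC ⇒ AA·BC·AA·AA·BC·AA·BC
    B ↦ AA
    C ↦ BC
  step 0 ⇒ step 1: CACC ⇒ BC·B·BC·BC
    A ↦ B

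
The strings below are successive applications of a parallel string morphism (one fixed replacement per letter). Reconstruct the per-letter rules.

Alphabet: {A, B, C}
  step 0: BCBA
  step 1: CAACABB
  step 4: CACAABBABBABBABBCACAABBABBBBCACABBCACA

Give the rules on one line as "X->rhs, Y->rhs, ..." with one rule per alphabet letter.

A->BB, B->CA, C->A

  step 0 ⇒ step 1: BCBA ⇒ CA·A·CA·BB
    A ↦ BB
    B ↦ CA
    C ↦ A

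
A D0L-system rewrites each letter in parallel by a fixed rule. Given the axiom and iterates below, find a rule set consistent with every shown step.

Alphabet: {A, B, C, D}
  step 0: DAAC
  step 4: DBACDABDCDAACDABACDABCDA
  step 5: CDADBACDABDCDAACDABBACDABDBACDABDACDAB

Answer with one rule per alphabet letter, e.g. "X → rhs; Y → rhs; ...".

  step 4 ⇒ step 5: DBACDABDCDAACDABACDABCDA ⇒ CDA·D·B·A·CDA·B·D·CDA·A·CDA·B·B·A·CDA·B·D·B·A·CDA·B·D·A·CDA·B
    A ↦ B
    B ↦ D
    C ↦ A
    D ↦ CDA

A->B, B->D, C->A, D->CDA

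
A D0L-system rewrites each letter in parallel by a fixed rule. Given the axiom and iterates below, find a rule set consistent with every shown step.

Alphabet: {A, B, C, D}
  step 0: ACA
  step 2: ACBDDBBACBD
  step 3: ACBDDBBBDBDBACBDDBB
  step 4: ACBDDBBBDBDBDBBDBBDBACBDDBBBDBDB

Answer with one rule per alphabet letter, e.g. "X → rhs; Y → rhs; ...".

  step 3 ⇒ step 4: ACBDDBBBDBDBACBDDBB ⇒ AC·BD·DB·B·B·DB·DB·DB·B·DB·B·DB·AC·BD·DB·B·B·DB·DB
    A ↦ AC
    B ↦ DB
    C ↦ BD
    D ↦ B

A->AC, B->DB, C->BD, D->B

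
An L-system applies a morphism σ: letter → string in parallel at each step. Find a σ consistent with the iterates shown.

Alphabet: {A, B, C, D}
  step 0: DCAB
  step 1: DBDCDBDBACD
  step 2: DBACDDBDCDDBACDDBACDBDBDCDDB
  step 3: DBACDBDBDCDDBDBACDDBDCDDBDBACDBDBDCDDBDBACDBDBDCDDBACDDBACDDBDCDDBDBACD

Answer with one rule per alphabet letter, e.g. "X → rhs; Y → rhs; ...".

  step 2 ⇒ step 3: DBACDDBDCDDBACDDBACDBDBDCDDB ⇒ DB·ACD·BDB·DCD·DB·DB·ACD·DB·DCD·DB·DB·ACD·BDB·DCD·DB·DB·ACD·BDB·DCD·DB·ACD·DB·ACD·DB·DCD·DB·DB·ACD
    A ↦ BDB
    B ↦ ACD
    C ↦ DCD
    D ↦ DB

A->BDB, B->ACD, C->DCD, D->DB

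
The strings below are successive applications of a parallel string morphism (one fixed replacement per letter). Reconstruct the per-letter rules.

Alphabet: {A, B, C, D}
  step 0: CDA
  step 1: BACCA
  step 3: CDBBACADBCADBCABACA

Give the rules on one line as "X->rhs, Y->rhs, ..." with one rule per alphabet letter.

  step 0 ⇒ step 1: CDA ⇒ BA·C·CA
    A ↦ CA
    C ↦ BA
    D ↦ C
    B ↦ DB  (constrained at step 1)

A->CA, B->DB, C->BA, D->C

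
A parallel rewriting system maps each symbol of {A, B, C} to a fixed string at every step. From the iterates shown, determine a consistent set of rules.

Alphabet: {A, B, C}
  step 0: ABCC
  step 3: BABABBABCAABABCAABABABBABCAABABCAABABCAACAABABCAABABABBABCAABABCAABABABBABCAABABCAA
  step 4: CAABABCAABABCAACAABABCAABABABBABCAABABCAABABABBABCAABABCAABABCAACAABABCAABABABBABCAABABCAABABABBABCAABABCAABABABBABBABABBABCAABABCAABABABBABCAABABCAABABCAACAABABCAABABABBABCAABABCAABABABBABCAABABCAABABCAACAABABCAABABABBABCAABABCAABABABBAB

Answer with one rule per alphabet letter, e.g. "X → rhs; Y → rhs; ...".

A->BAB, B->CAA, C->BA

  step 3 ⇒ step 4: BABABBABCAABABCAABABABBABCAABABCAABABCAACAABABCAABABABBABCAABABCAABABABBABCAABABCAA ⇒ CAA·BAB·CAA·BAB·CAA·CAA·BAB·CAA·BA·BAB·BAB·CAA·BAB·CAA·BA·BAB·BAB·CAA·BAB·CAA·BAB·CAA·CAA·BAB·CAA·BA·BAB·BAB·CAA·BAB·CAA·BA·BAB·BAB·CAA·BAB·CAA·BA·BAB·BAB·BA·BAB·BAB·CAA·BAB·CAA·BA·BAB·BAB·CAA·BAB·CAA·BAB·CAA·CAA·BAB·CAA·BA·BAB·BAB·CAA·BAB·CAA·BA·BAB·BAB·CAA·BAB·CAA·BAB·CAA·CAA·BAB·CAA·BA·BAB·BAB·CAA·BAB·CAA·BA·BAB·BAB
    A ↦ BAB
    B ↦ CAA
    C ↦ BA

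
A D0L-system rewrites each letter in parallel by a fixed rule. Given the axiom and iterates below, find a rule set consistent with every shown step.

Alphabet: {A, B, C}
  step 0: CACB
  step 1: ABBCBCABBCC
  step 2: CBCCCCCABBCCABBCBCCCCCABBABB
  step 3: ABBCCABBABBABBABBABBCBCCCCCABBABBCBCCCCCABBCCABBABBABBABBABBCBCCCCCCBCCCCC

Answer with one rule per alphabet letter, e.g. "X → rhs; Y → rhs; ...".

A->CBC, B->CC, C->ABB

  step 2 ⇒ step 3: CBCCCCCABBCCABBCBCCCCCABBABB ⇒ ABB·CC·ABB·ABB·ABB·ABB·ABB·CBC·CC·CC·ABB·ABB·CBC·CC·CC·ABB·CC·ABB·ABB·ABB·ABB·ABB·CBC·CC·CC·CBC·CC·CC
    A ↦ CBC
    B ↦ CC
    C ↦ ABB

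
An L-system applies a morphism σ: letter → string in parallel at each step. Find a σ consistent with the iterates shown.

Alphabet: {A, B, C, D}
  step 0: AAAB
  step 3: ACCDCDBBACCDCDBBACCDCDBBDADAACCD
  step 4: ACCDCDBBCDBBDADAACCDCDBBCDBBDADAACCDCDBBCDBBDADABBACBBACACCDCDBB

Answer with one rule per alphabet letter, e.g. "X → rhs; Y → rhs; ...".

A->AC, B->DA, C->CD, D->BB

  step 3 ⇒ step 4: ACCDCDBBACCDCDBBACCDCDBBDADAACCD ⇒ AC·CD·CD·BB·CD·BB·DA·DA·AC·CD·CD·BB·CD·BB·DA·DA·AC·CD·CD·BB·CD·BB·DA·DA·BB·AC·BB·AC·AC·CD·CD·BB
    A ↦ AC
    B ↦ DA
    C ↦ CD
    D ↦ BB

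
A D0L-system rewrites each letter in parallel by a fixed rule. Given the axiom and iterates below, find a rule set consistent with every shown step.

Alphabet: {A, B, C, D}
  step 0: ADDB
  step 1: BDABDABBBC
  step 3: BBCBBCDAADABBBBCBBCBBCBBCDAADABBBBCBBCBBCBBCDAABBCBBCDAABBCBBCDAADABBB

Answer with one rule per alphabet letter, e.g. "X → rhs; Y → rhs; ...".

  step 0 ⇒ step 1: ADDB ⇒ B·DAB·DAB·BBC
    A ↦ B
    B ↦ BBC
    D ↦ DAB
    C ↦ DAA  (constrained at step 1)

A->B, B->BBC, C->DAA, D->DAB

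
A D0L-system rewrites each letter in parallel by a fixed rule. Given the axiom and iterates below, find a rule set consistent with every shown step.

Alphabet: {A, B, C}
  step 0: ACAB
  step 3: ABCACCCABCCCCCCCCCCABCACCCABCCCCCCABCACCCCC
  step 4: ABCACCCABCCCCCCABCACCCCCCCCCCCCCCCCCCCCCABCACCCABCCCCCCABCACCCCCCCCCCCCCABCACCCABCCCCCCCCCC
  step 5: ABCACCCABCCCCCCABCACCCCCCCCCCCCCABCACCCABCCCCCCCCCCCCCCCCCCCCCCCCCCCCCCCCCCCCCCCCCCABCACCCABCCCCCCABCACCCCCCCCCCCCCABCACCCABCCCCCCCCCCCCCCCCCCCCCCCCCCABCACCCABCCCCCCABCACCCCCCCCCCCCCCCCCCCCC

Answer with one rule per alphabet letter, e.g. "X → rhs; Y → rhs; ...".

  step 4 ⇒ step 5: ABCACCCABCCCCCCABCACCCCCCCCCCCCCCCCCCCCCABCACCCABCCCCCCABCACCCCCCCCCCCCCABCACCCABCCCCCCCCCC ⇒ AB·CAC·CC·AB·CC·CC·CC·AB·CAC·CC·CC·CC·CC·CC·CC·AB·CAC·CC·AB·CC·CC·CC·CC·CC·CC·CC·CC·CC·CC·CC·CC·CC·CC·CC·CC·CC·CC·CC·CC·CC·AB·CAC·CC·AB·CC·CC·CC·AB·CAC·CC·CC·CC·CC·CC·CC·AB·CAC·CC·AB·CC·CC·CC·CC·CC·CC·CC·CC·CC·CC·CC·CC·CC·AB·CAC·CC·AB·CC·CC·CC·AB·CAC·CC·CC·CC·CC·CC·CC·CC·CC·CC·CC
    A ↦ AB
    B ↦ CAC
    C ↦ CC

A->AB, B->CAC, C->CC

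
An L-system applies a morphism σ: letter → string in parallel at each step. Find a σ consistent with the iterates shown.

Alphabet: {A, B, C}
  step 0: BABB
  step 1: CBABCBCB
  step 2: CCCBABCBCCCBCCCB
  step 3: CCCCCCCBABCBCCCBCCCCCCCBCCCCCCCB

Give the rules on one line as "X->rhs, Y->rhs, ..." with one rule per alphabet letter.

  step 2 ⇒ step 3: CCCBABCBCCCBCCCB ⇒ CC·CC·CC·CB·AB·CB·CC·CB·CC·CC·CC·CB·CC·CC·CC·CB
    A ↦ AB
    B ↦ CB
    C ↦ CC

A->AB, B->CB, C->CC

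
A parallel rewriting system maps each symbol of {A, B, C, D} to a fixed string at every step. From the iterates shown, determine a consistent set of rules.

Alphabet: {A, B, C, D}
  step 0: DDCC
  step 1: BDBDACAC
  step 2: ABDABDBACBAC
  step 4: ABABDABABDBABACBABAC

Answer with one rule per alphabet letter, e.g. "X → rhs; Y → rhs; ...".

  step 1 ⇒ step 2: BDBDACAC ⇒ A·BD·A·BD·B·AC·B·AC
    A ↦ B
    B ↦ A
    C ↦ AC
    D ↦ BD

A->B, B->A, C->AC, D->BD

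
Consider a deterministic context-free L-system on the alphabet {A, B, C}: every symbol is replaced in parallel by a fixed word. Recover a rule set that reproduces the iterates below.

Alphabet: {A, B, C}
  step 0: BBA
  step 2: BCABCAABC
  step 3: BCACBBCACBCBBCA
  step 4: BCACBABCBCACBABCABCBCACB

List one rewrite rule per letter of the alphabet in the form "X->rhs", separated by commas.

  step 3 ⇒ step 4: BCACBBCACBCBBCA ⇒ BC·A·CB·A·BC·BC·A·CB·A·BC·A·BC·BC·A·CB
    A ↦ CB
    B ↦ BC
    C ↦ A

A->CB, B->BC, C->A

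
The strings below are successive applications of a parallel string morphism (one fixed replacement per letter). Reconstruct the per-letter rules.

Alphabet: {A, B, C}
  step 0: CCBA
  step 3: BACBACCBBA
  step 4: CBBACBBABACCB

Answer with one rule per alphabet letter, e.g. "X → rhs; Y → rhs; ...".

A->B, B->C, C->BA

  step 3 ⇒ step 4: BACBACCBBA ⇒ C·B·BA·C·B·BA·BA·C·C·B
    A ↦ B
    B ↦ C
    C ↦ BA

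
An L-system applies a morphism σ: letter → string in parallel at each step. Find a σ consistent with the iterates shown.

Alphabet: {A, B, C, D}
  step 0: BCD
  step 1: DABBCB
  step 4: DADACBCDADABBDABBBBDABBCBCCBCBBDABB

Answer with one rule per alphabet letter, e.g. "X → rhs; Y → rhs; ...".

  step 0 ⇒ step 1: BCD ⇒ DA·BB·CB
    B ↦ DA
    C ↦ BB
    D ↦ CB
    A ↦ C  (constrained at step 1)

A->C, B->DA, C->BB, D->CB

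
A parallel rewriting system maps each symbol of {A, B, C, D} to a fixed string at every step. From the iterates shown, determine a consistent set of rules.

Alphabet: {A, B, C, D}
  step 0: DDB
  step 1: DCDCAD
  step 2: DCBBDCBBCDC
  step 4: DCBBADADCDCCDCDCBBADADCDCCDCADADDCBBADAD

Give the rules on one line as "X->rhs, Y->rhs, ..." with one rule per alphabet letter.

A->C, B->AD, C->BB, D->DC

  step 1 ⇒ step 2: DCDCAD ⇒ DC·BB·DC·BB·C·DC
    A ↦ C
    C ↦ BB
    D ↦ DC
  step 0 ⇒ step 1: DDB ⇒ DC·DC·AD
    B ↦ AD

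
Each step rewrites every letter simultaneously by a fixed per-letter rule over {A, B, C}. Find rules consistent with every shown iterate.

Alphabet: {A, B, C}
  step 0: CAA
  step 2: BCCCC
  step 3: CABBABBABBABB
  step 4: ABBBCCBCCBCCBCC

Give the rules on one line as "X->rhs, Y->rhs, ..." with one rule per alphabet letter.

A->B, B->C, C->ABB

  step 3 ⇒ step 4: CABBABBABBABB ⇒ ABB·B·C·C·B·C·C·B·C·C·B·C·C
    A ↦ B
    B ↦ C
    C ↦ ABB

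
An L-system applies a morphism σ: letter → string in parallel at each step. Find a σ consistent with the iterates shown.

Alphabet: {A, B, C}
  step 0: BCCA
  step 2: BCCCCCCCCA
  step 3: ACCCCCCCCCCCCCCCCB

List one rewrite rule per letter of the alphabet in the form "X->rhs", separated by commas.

  step 2 ⇒ step 3: BCCCCCCCCA ⇒ A·CC·CC·CC·CC·CC·CC·CC·CC·B
    A ↦ B
    B ↦ A
    C ↦ CC

A->B, B->A, C->CC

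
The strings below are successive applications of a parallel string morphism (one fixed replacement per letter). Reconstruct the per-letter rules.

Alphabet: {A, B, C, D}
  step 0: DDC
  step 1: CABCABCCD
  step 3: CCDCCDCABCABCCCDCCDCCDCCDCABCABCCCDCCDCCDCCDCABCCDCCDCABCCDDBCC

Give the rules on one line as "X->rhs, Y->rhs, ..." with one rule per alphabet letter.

  step 0 ⇒ step 1: DDC ⇒ CAB·CAB·CCD
    C ↦ CCD
    D ↦ CAB
    A ↦ DBC  (constrained at step 1)
    B ↦ C  (constrained at step 1)

A->DBC, B->C, C->CCD, D->CAB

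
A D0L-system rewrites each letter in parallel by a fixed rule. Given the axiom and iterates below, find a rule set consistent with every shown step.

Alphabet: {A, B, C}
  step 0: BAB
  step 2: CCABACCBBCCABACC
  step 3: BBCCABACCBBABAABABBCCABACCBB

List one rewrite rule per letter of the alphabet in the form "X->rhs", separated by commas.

  step 2 ⇒ step 3: CCABACCBBCCABACC ⇒ B·B·CC·ABA·CC·B·B·ABA·ABA·B·B·CC·ABA·CC·B·B
    A ↦ CC
    B ↦ ABA
    C ↦ B

A->CC, B->ABA, C->B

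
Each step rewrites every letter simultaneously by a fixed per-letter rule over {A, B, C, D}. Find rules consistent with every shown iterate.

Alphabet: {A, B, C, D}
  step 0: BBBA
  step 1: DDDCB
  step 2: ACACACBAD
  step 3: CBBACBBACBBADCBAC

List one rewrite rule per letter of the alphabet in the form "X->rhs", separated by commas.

  step 2 ⇒ step 3: ACACACBAD ⇒ CB·BA·CB·BA·CB·BA·D·CB·AC
    A ↦ CB
    B ↦ D
    C ↦ BA
    D ↦ AC

A->CB, B->D, C->BA, D->AC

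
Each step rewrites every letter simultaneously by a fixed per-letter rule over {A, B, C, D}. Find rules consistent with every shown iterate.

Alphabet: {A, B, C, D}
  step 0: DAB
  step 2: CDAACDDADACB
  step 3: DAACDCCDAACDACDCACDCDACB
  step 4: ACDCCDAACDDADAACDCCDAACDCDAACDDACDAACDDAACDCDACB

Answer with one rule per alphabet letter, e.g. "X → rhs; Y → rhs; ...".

A->C, B->CB, C->DA, D->ACD

  step 3 ⇒ step 4: DAACDCCDAACDACDCACDCDACB ⇒ ACD·C·C·DA·ACD·DA·DA·ACD·C·C·DA·ACD·C·DA·ACD·DA·C·DA·ACD·DA·ACD·C·DA·CB
    A ↦ C
    B ↦ CB
    C ↦ DA
    D ↦ ACD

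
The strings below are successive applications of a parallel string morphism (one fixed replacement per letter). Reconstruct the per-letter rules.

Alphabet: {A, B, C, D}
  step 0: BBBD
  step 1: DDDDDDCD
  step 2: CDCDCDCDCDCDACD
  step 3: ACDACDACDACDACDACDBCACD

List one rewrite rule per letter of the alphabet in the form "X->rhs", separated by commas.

  step 2 ⇒ step 3: CDCDCDCDCDCDACD ⇒ A·CD·A·CD·A·CD·A·CD·A·CD·A·CD·BC·A·CD
    A ↦ BC
    C ↦ A
    D ↦ CD
  step 0 ⇒ step 1: BBBD ⇒ DD·DD·DD·CD
    B ↦ DD

A->BC, B->DD, C->A, D->CD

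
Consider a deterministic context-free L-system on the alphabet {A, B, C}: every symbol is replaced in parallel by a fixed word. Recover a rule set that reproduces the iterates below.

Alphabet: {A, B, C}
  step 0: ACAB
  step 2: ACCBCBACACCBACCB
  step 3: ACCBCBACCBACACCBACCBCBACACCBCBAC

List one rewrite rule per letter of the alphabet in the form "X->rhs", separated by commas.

A->AC, B->AC, C->CB

  step 2 ⇒ step 3: ACCBCBACACCBACCB ⇒ AC·CB·CB·AC·CB·AC·AC·CB·AC·CB·CB·AC·AC·CB·CB·AC
    A ↦ AC
    B ↦ AC
    C ↦ CB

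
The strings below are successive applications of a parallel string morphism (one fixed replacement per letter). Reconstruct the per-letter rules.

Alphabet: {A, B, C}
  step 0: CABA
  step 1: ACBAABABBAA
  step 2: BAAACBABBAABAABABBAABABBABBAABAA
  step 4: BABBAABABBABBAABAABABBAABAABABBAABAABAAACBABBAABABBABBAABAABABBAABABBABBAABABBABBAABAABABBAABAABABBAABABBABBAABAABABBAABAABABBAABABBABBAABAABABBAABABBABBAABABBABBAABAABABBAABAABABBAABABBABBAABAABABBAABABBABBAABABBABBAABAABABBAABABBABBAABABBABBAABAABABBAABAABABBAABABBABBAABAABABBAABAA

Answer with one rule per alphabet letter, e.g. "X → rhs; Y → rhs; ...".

A->BAA, B->BAB, C->AC

  step 1 ⇒ step 2: ACBAABABBAA ⇒ BAA·AC·BAB·BAA·BAA·BAB·BAA·BAB·BAB·BAA·BAA
    A ↦ BAA
    B ↦ BAB
    C ↦ AC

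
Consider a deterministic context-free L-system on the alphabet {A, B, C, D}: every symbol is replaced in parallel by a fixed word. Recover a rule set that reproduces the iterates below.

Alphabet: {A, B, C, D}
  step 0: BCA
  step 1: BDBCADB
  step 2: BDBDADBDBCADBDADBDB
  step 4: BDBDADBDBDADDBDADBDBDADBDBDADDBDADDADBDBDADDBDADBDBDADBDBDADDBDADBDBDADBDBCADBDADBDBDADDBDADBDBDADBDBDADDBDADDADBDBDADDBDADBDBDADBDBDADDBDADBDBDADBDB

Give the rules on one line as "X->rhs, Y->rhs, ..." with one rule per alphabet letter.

  step 1 ⇒ step 2: BDBCADB ⇒ BDB·DAD·BDB·CA·DB·DAD·BDB
    A ↦ DB
    B ↦ BDB
    C ↦ CA
    D ↦ DAD

A->DB, B->BDB, C->CA, D->DAD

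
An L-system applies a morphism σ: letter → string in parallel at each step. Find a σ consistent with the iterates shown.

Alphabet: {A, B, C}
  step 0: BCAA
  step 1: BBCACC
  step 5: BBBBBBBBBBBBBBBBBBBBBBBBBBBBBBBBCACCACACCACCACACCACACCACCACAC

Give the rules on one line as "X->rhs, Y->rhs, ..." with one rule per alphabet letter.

A->C, B->BB, C->CA

  step 0 ⇒ step 1: BCAA ⇒ BB·CA·C·C
    A ↦ C
    B ↦ BB
    C ↦ CA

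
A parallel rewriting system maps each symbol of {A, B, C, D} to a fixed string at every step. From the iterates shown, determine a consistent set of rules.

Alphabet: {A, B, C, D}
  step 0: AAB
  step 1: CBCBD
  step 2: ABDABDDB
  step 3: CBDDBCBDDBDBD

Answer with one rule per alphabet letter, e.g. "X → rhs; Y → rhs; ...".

A->CB, B->D, C->AB, D->DB

  step 2 ⇒ step 3: ABDABDDB ⇒ CB·D·DB·CB·D·DB·DB·D
    A ↦ CB
    B ↦ D
    D ↦ DB
  step 1 ⇒ step 2: CBCBD ⇒ AB·D·AB·D·DB
    C ↦ AB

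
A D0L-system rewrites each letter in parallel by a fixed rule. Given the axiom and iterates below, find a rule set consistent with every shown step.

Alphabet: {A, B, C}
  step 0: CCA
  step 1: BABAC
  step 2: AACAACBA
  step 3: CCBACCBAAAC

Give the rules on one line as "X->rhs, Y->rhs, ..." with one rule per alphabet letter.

  step 2 ⇒ step 3: AACAACBA ⇒ C·C·BA·C·C·BA·AA·C
    A ↦ C
    B ↦ AA
    C ↦ BA

A->C, B->AA, C->BA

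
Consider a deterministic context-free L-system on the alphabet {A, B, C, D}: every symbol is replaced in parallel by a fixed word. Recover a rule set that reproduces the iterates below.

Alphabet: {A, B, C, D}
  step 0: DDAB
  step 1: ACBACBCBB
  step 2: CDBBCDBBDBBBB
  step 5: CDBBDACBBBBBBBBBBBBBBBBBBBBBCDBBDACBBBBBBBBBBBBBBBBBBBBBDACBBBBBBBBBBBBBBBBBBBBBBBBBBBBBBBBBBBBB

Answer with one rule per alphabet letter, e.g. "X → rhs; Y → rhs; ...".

  step 1 ⇒ step 2: ACBACBCBB ⇒ C·D·BB·C·D·BB·D·BB·BB
    A ↦ C
    B ↦ BB
    C ↦ D
  step 0 ⇒ step 1: DDAB ⇒ ACB·ACB·C·BB
    D ↦ ACB

A->C, B->BB, C->D, D->ACB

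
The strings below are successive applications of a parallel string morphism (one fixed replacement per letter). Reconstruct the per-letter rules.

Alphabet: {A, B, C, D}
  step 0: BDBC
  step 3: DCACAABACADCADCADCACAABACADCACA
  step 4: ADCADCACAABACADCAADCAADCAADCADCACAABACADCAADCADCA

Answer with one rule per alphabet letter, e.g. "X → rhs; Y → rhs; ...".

A->CA, B->ABA, C->D, D->A

  step 3 ⇒ step 4: DCACAABACADCADCADCACAABACADCACA ⇒ A·D·CA·D·CA·CA·ABA·CA·D·CA·A·D·CA·A·D·CA·A·D·CA·D·CA·CA·ABA·CA·D·CA·A·D·CA·D·CA
    A ↦ CA
    B ↦ ABA
    C ↦ D
    D ↦ A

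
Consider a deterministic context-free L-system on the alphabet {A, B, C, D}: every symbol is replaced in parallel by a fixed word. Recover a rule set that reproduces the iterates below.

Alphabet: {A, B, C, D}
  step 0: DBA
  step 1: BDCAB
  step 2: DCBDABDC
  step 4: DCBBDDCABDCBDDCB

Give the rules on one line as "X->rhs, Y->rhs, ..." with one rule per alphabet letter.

A->AB, B->DC, C->D, D->B

  step 1 ⇒ step 2: BDCAB ⇒ DC·B·D·AB·DC
    A ↦ AB
    B ↦ DC
    C ↦ D
    D ↦ B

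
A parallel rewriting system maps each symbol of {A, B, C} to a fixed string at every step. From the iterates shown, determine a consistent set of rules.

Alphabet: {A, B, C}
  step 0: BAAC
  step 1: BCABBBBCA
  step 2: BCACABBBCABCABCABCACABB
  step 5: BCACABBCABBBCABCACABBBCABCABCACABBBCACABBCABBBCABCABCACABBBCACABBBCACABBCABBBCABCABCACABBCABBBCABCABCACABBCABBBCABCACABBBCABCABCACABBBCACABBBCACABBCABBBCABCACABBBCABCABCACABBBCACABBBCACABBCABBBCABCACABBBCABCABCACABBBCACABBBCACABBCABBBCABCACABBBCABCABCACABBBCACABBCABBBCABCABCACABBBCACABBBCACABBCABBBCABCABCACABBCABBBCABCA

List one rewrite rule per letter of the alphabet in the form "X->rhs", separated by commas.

A->BB, B->BCA, C->CA

  step 1 ⇒ step 2: BCABBBBCA ⇒ BCA·CA·BB·BCA·BCA·BCA·BCA·CA·BB
    A ↦ BB
    B ↦ BCA
    C ↦ CA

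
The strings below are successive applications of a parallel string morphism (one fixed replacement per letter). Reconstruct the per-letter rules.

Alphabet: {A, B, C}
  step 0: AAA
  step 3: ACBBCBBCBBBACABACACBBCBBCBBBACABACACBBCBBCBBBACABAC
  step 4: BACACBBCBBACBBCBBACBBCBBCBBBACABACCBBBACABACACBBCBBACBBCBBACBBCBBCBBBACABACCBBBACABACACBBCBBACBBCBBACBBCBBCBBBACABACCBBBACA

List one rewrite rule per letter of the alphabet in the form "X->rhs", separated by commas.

A->BAC, B->CBB, C->A

  step 3 ⇒ step 4: ACBBCBBCBBBACABACACBBCBBCBBBACABACACBBCBBCBBBACABAC ⇒ BAC·A·CBB·CBB·A·CBB·CBB·A·CBB·CBB·CBB·BAC·A·BAC·CBB·BAC·A·BAC·A·CBB·CBB·A·CBB·CBB·A·CBB·CBB·CBB·BAC·A·BAC·CBB·BAC·A·BAC·A·CBB·CBB·A·CBB·CBB·A·CBB·CBB·CBB·BAC·A·BAC·CBB·BAC·A
    A ↦ BAC
    B ↦ CBB
    C ↦ A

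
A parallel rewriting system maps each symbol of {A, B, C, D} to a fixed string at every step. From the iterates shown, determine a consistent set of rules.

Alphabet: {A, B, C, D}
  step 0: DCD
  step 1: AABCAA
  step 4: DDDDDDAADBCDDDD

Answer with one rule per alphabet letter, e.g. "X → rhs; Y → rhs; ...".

A->D, B->D, C->BC, D->AA

  step 0 ⇒ step 1: DCD ⇒ AA·BC·AA
    C ↦ BC
    D ↦ AA
    A ↦ D  (constrained at step 1)
    B ↦ D  (constrained at step 1)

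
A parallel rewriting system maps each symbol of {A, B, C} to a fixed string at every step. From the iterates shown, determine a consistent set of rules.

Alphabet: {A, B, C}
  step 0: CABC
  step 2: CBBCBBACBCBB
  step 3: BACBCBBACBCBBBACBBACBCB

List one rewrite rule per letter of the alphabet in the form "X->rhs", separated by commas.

  step 2 ⇒ step 3: CBBCBBACBCBB ⇒ BA·CB·CB·BA·CB·CB·B·BA·CB·BA·CB·CB
    A ↦ B
    B ↦ CB
    C ↦ BA

A->B, B->CB, C->BA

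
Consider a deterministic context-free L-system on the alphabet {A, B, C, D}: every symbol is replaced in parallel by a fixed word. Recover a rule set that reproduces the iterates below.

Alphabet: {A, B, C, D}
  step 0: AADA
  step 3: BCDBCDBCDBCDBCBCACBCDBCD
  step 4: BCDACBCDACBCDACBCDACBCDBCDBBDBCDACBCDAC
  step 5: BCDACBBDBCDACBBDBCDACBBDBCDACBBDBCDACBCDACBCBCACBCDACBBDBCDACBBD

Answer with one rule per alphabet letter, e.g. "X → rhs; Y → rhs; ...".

A->BB, B->BC, C->D, D->AC

  step 4 ⇒ step 5: BCDACBCDACBCDACBCDACBCDBCDBBDBCDACBCDAC ⇒ BC·D·AC·BB·D·BC·D·AC·BB·D·BC·D·AC·BB·D·BC·D·AC·BB·D·BC·D·AC·BC·D·AC·BC·BC·AC·BC·D·AC·BB·D·BC·D·AC·BB·D
    A ↦ BB
    B ↦ BC
    C ↦ D
    D ↦ AC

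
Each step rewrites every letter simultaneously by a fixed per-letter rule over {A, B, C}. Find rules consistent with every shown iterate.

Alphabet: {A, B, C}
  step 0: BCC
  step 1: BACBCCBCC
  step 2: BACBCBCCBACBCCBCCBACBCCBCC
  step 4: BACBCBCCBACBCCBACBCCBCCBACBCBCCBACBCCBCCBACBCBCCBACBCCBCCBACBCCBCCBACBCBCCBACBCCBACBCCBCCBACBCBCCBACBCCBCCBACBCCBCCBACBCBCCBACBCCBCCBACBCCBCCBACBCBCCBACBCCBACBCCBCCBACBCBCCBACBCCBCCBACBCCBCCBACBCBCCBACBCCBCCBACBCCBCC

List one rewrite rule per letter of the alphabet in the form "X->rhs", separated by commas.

  step 1 ⇒ step 2: BACBCCBCC ⇒ BAC·BC·BCC·BAC·BCC·BCC·BAC·BCC·BCC
    A ↦ BC
    B ↦ BAC
    C ↦ BCC

A->BC, B->BAC, C->BCC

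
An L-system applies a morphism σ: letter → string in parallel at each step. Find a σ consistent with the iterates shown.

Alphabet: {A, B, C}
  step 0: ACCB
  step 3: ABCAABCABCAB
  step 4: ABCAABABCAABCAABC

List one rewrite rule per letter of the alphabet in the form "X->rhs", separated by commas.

  step 3 ⇒ step 4: ABCAABCABCAB ⇒ AB·C·A·AB·AB·C·A·AB·C·A·AB·C
    A ↦ AB
    B ↦ C
    C ↦ A

A->AB, B->C, C->A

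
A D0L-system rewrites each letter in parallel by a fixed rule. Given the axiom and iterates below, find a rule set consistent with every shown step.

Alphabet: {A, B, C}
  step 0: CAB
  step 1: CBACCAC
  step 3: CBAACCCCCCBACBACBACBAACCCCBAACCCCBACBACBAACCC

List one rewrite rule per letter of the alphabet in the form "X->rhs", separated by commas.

  step 0 ⇒ step 1: CAB ⇒ CBA·CC·AC
    A ↦ CC
    B ↦ AC
    C ↦ CBA

A->CC, B->AC, C->CBA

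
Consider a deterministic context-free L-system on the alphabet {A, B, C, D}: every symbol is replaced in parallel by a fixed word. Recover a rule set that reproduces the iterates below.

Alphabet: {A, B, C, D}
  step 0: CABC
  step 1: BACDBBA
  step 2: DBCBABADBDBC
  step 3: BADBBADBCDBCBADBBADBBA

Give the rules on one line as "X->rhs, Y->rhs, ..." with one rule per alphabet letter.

  step 2 ⇒ step 3: DBCBABADBDBC ⇒ BA·DB·BA·DB·C·DB·C·BA·DB·BA·DB·BA
    A ↦ C
    B ↦ DB
    C ↦ BA
    D ↦ BA

A->C, B->DB, C->BA, D->BA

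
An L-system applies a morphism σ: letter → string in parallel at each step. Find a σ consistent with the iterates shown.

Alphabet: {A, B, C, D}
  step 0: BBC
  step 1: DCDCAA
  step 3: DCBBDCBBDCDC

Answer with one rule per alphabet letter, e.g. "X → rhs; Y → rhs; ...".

A->B, B->DC, C->AA, D->B

  step 0 ⇒ step 1: BBC ⇒ DC·DC·AA
    B ↦ DC
    C ↦ AA
    A ↦ B  (constrained at step 1)
    D ↦ B  (constrained at step 1)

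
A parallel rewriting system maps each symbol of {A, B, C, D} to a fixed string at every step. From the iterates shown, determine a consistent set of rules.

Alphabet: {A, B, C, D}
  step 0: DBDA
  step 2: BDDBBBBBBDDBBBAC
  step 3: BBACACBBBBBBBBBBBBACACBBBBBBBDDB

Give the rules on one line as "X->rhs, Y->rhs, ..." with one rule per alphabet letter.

A->BD, B->BB, C->DB, D->AC

  step 2 ⇒ step 3: BDDBBBBBBDDBBBAC ⇒ BB·AC·AC·BB·BB·BB·BB·BB·BB·AC·AC·BB·BB·BB·BD·DB
    A ↦ BD
    B ↦ BB
    C ↦ DB
    D ↦ AC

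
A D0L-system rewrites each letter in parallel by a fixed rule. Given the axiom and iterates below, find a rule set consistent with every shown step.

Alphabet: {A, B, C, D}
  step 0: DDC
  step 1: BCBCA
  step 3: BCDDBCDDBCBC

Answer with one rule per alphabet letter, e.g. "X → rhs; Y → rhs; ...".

A->DD, B->D, C->A, D->BC

  step 0 ⇒ step 1: DDC ⇒ BC·BC·A
    C ↦ A
    D ↦ BC
    A ↦ DD  (constrained at step 1)
    B ↦ D  (constrained at step 1)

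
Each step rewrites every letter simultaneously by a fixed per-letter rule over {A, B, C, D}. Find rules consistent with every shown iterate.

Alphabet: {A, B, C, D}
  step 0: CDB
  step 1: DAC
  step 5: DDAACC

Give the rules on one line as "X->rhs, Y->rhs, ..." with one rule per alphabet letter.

A->BB, B->C, C->D, D->A

  step 0 ⇒ step 1: CDB ⇒ D·A·C
    B ↦ C
    C ↦ D
    D ↦ A
    A ↦ BB  (constrained at step 1)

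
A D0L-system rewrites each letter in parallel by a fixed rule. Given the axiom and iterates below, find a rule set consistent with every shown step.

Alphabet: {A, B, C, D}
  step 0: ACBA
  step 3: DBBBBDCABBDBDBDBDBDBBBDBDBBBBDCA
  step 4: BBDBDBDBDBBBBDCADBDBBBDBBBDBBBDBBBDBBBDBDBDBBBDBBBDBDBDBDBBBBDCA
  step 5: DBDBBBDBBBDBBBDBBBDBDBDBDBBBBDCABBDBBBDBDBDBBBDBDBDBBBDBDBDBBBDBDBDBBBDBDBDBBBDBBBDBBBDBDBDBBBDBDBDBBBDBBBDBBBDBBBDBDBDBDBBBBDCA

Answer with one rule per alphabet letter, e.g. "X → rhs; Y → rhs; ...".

A->CA, B->DB, C->BD, D->BB

  step 4 ⇒ step 5: BBDBDBDBDBBBBDCADBDBBBDBBBDBBBDBBBDBBBDBDBDBBBDBBBDBDBDBDBBBBDCA ⇒ DB·DB·BB·DB·BB·DB·BB·DB·BB·DB·DB·DB·DB·BB·BD·CA·BB·DB·BB·DB·DB·DB·BB·DB·DB·DB·BB·DB·DB·DB·BB·DB·DB·DB·BB·DB·DB·DB·BB·DB·BB·DB·BB·DB·DB·DB·BB·DB·DB·DB·BB·DB·BB·DB·BB·DB·BB·DB·DB·DB·DB·BB·BD·CA
    A ↦ CA
    B ↦ DB
    C ↦ BD
    D ↦ BB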